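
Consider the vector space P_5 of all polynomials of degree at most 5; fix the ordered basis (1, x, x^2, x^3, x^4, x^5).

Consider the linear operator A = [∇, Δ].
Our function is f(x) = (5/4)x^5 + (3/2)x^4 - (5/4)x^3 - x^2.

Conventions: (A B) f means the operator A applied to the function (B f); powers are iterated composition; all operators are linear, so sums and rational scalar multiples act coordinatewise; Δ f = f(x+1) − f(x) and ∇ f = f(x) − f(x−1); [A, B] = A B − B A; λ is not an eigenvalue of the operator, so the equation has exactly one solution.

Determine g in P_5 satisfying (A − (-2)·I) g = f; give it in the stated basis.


write g with unknown coordinates in the stated basis and equate coefficients in (A − (-2)·I) g = f
solving from the highest basis element down gives g = (5/8)x^5 + (3/4)x^4 - (5/8)x^3 - (1/2)x^2
check: A g = 0
so A g − (-2)·g = (5/4)x^5 + (3/2)x^4 - (5/4)x^3 - x^2 = f ✓

the image equals g(x) = (5/8)x^5 + (3/4)x^4 - (5/8)x^3 - (1/2)x^2


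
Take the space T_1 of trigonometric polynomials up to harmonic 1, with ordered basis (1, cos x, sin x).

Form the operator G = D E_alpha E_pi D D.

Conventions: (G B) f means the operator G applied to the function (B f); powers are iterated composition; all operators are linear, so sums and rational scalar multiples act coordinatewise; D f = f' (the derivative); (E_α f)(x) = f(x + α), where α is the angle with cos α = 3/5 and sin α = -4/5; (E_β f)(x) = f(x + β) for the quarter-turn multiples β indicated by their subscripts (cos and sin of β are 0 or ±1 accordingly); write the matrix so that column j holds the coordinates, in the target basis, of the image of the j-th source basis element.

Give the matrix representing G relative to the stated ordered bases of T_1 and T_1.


the matrix is [[0, 0, 0]; [0, 4/5, 3/5]; [0, -3/5, 4/5]] (rows listed top to bottom)

image of 1: 0
image of cos x: (4/5)cos x - (3/5)sin x
image of sin x: (3/5)cos x + (4/5)sin x
each image's coordinates form column j of the matrix


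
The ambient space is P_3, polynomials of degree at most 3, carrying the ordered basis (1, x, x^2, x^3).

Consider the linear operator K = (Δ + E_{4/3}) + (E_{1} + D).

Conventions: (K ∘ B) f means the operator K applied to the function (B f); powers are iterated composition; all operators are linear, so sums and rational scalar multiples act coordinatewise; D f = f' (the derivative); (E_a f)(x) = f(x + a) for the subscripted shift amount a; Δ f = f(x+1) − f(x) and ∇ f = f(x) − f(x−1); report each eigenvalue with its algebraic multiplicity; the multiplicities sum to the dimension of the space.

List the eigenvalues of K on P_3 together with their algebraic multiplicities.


λ = 2 (multiplicity 4)

image of 1: 2
image of x: 2x + 13/3
image of x^2: 2x^2 + (26/3)x + 34/9
image of x^3: 2x^3 + 13x^2 + (34/3)x + 118/27
the matrix is upper triangular; its diagonal is (2, 2, 2, 2)
for a triangular matrix the eigenvalues are the diagonal entries, with algebraic multiplicity their repetition count


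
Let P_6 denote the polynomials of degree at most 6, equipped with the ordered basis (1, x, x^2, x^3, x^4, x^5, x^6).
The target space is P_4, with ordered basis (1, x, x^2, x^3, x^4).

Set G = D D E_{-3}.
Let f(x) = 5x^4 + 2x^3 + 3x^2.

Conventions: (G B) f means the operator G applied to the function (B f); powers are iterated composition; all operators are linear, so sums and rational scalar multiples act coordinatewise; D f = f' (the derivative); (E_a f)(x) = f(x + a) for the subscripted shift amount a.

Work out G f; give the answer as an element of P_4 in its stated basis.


the image equals g(x) = 60x^2 - 348x + 510

E_{-3} f = 5x^4 - 58x^3 + 255x^2 - 504x + 378
D E_{-3} f = 20x^3 - 174x^2 + 510x - 504
D D E_{-3} f = 60x^2 - 348x + 510


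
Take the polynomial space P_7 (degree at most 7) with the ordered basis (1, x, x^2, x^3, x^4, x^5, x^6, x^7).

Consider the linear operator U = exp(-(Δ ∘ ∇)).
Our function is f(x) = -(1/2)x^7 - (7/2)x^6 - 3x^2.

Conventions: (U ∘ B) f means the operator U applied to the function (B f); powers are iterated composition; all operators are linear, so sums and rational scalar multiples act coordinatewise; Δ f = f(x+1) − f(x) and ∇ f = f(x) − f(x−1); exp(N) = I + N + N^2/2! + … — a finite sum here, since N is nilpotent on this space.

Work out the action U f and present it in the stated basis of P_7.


order-1 term: 21x^5 + 105x^4 + 35x^3 + 105x^2 + 7x + 13
order-2 term: -210x^3 - 630x^2 - 210x - 210
order-3 term: 420x + 420
the series for exp(-(Δ ∘ ∇)) f terminates at order 3
exp(-(Δ ∘ ∇)) f = -(1/2)x^7 - (7/2)x^6 + 21x^5 + 105x^4 - 175x^3 - 528x^2 + 217x + 223

the image equals g(x) = -(1/2)x^7 - (7/2)x^6 + 21x^5 + 105x^4 - 175x^3 - 528x^2 + 217x + 223


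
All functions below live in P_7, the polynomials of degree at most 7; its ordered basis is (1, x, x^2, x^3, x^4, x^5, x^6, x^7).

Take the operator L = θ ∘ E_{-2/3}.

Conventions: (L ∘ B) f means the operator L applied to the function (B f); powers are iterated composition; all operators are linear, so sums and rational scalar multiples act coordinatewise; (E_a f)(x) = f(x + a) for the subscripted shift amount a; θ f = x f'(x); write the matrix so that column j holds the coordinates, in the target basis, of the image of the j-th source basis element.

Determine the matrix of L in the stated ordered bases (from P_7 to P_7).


image of 1: 0
image of x: x
image of x^2: 2x^2 - (4/3)x
image of x^3: 3x^3 - 4x^2 + (4/3)x
image of x^4: 4x^4 - 8x^3 + (16/3)x^2 - (32/27)x
image of x^5: 5x^5 - (40/3)x^4 + (40/3)x^3 - (160/27)x^2 + (80/81)x
image of x^6: 6x^6 - 20x^5 + (80/3)x^4 - (160/9)x^3 + (160/27)x^2 - (64/81)x
image of x^7: 7x^7 - 28x^6 + (140/3)x^5 - (1120/27)x^4 + (560/27)x^3 - (448/81)x^2 + (448/729)x
each image's coordinates form column j of the matrix

the matrix is [[0, 0, 0, 0, 0, 0, 0, 0]; [0, 1, -4/3, 4/3, -32/27, 80/81, -64/81, 448/729]; [0, 0, 2, -4, 16/3, -160/27, 160/27, -448/81]; [0, 0, 0, 3, -8, 40/3, -160/9, 560/27]; [0, 0, 0, 0, 4, -40/3, 80/3, -1120/27]; [0, 0, 0, 0, 0, 5, -20, 140/3]; [0, 0, 0, 0, 0, 0, 6, -28]; [0, 0, 0, 0, 0, 0, 0, 7]] (rows listed top to bottom)


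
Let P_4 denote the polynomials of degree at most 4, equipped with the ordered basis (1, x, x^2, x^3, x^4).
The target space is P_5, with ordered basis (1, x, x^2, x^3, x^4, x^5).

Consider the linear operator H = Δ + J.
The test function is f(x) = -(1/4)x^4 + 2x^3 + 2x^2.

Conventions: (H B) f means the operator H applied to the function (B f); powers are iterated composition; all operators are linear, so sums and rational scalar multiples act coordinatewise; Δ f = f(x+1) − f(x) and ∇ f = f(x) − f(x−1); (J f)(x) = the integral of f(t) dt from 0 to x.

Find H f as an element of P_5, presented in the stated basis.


the image equals g(x) = -(1/20)x^5 + (1/2)x^4 - (1/3)x^3 + (9/2)x^2 + 9x + 15/4

Δ f = -x^3 + (9/2)x^2 + 9x + 15/4
J f = -(1/20)x^5 + (1/2)x^4 + (2/3)x^3
(Δ + J) f = -(1/20)x^5 + (1/2)x^4 - (1/3)x^3 + (9/2)x^2 + 9x + 15/4


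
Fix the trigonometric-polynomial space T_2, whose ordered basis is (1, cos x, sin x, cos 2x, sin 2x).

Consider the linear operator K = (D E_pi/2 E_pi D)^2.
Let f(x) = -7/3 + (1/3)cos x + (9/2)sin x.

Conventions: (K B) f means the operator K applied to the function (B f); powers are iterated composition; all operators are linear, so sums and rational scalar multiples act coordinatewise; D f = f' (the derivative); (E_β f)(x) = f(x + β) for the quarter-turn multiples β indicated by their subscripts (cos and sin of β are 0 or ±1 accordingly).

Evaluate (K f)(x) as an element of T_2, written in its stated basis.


the result is g(x) = -(1/3)cos x - (9/2)sin x

D f = (9/2)cos x - (1/3)sin x
E_pi D f = -(9/2)cos x + (1/3)sin x
E_pi/2 (E_pi D) f = (1/3)cos x + (9/2)sin x
D E_pi/2 (E_pi D) f = (9/2)cos x - (1/3)sin x
D (D E_pi/2 E_pi D) f = -(1/3)cos x - (9/2)sin x
E_pi D (D E_pi/2 E_pi D) f = (1/3)cos x + (9/2)sin x
E_pi/2 (E_pi D) (D E_pi/2 E_pi D) f = (9/2)cos x - (1/3)sin x
D E_pi/2 (E_pi D) (D E_pi/2 E_pi D) f = -(1/3)cos x - (9/2)sin x


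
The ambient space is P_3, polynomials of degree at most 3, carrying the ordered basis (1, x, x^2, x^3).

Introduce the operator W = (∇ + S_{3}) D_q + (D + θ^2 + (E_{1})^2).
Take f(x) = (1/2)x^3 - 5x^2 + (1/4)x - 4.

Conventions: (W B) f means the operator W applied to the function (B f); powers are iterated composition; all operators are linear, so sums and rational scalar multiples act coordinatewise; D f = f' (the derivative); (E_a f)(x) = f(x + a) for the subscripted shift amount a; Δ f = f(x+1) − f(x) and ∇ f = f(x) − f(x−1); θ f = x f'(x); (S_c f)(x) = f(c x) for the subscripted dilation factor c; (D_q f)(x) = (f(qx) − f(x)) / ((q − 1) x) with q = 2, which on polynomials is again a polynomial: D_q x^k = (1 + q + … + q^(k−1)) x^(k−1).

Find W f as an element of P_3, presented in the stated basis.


D_q f = (7/2)x^2 - 15x + 1/4
∇ D_q f = 7x - 37/2
S_{3} D_q f = (63/2)x^2 - 45x + 1/4
(∇ + S_{3}) D_q f = (63/2)x^2 - 38x - 73/4
D f = (3/2)x^2 - 10x + 1/4
θ f = (3/2)x^3 - 10x^2 + (1/4)x
θ θ f = (9/2)x^3 - 20x^2 + (1/4)x
E_{1} f = (1/2)x^3 - (7/2)x^2 - (33/4)x - 33/4
E_{1} E_{1} f = (1/2)x^3 - 2x^2 - (55/4)x - 39/2
(D + θ^2 + (E_{1})^2) f = 5x^3 - (41/2)x^2 - (47/2)x - 77/4
((∇ + S_{3}) D_q + (D + θ^2 + (E_{1})^2)) f = 5x^3 + 11x^2 - (123/2)x - 75/2

the image equals g(x) = 5x^3 + 11x^2 - (123/2)x - 75/2


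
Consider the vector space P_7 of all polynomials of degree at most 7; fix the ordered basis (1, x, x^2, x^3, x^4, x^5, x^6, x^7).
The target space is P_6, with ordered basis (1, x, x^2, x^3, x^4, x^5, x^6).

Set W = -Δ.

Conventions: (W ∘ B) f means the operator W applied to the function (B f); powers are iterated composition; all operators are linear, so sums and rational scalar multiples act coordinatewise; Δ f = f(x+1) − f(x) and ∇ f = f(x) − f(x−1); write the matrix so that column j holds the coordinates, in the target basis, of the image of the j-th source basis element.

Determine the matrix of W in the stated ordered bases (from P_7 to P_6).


image of 1: 0
image of x: -1
image of x^2: -2x - 1
image of x^3: -3x^2 - 3x - 1
image of x^4: -4x^3 - 6x^2 - 4x - 1
image of x^5: -5x^4 - 10x^3 - 10x^2 - 5x - 1
image of x^6: -6x^5 - 15x^4 - 20x^3 - 15x^2 - 6x - 1
image of x^7: -7x^6 - 21x^5 - 35x^4 - 35x^3 - 21x^2 - 7x - 1
each image's coordinates form column j of the matrix

the matrix is [[0, -1, -1, -1, -1, -1, -1, -1]; [0, 0, -2, -3, -4, -5, -6, -7]; [0, 0, 0, -3, -6, -10, -15, -21]; [0, 0, 0, 0, -4, -10, -20, -35]; [0, 0, 0, 0, 0, -5, -15, -35]; [0, 0, 0, 0, 0, 0, -6, -21]; [0, 0, 0, 0, 0, 0, 0, -7]] (rows listed top to bottom)


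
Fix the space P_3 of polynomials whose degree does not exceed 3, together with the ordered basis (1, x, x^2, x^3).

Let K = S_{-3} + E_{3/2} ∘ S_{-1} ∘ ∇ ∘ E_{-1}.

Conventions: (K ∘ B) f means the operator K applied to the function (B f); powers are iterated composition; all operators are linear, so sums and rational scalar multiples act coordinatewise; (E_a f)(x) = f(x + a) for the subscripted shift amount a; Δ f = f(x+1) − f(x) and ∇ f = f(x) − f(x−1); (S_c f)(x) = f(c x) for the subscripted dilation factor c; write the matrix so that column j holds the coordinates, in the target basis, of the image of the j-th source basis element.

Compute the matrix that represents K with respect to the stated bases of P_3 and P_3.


image of 1: 1
image of x: -3x + 1
image of x^2: 9x^2 - 2x - 6
image of x^3: -27x^3 + 3x^2 + 18x + 109/4
each image's coordinates form column j of the matrix

the matrix is [[1, 1, -6, 109/4]; [0, -3, -2, 18]; [0, 0, 9, 3]; [0, 0, 0, -27]] (rows listed top to bottom)


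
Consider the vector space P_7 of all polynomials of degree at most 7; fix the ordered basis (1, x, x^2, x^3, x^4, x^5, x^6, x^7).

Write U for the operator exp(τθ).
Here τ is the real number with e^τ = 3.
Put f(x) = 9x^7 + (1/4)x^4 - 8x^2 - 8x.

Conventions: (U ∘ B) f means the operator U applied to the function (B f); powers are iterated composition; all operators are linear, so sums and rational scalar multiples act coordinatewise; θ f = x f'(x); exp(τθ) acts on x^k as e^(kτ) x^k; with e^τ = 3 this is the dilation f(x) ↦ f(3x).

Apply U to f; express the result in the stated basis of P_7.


exp(τθ) x^k = e^(kτ) x^k; with e^τ = 3 this sends x^k to 3^k x^k
x ↦ 3 x
x^2 ↦ 9 x^2
x^4 ↦ 81 x^4
x^7 ↦ 2187 x^7
applying this coordinatewise to f: exp(τθ) f = 19683x^7 + (81/4)x^4 - 72x^2 - 24x

the image equals g(x) = 19683x^7 + (81/4)x^4 - 72x^2 - 24x


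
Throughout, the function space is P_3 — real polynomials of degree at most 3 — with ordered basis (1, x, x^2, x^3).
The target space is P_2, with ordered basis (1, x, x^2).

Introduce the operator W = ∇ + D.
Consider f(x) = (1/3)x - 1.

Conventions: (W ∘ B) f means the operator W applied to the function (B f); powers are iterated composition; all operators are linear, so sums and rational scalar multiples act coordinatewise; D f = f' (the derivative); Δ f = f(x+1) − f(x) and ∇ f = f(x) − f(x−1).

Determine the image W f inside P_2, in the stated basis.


the result is g(x) = 2/3

∇ f = 1/3
D f = 1/3
(∇ + D) f = 2/3


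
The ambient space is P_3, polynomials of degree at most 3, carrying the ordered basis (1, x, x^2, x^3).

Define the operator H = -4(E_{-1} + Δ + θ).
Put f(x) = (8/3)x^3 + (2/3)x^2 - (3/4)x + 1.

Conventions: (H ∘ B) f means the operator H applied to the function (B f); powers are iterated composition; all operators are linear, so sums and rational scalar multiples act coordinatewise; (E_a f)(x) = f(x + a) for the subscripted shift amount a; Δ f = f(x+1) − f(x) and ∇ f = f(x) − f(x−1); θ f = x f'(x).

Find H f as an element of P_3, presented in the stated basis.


E_{-1} f = (8/3)x^3 - (22/3)x^2 + (71/12)x - 1/4
Δ f = 8x^2 + (28/3)x + 31/12
θ f = 8x^3 + (4/3)x^2 - (3/4)x
(E_{-1} + Δ + θ) f = (32/3)x^3 + 2x^2 + (29/2)x + 7/3
(-4(E_{-1} + Δ + θ)) f = -(128/3)x^3 - 8x^2 - 58x - 28/3

the result is g(x) = -(128/3)x^3 - 8x^2 - 58x - 28/3


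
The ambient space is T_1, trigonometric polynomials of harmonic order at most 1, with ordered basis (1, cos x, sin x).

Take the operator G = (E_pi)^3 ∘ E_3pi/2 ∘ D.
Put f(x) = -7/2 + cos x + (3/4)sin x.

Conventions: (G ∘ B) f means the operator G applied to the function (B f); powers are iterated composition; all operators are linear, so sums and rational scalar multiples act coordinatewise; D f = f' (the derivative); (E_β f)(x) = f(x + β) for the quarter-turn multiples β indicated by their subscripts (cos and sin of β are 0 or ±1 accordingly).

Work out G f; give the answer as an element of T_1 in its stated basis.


D f = (3/4)cos x - sin x
E_3pi/2 D f = cos x + (3/4)sin x
E_pi (E_3pi/2 ∘ D) f = -cos x - (3/4)sin x
E_pi E_pi (E_3pi/2 ∘ D) f = cos x + (3/4)sin x
E_pi E_pi E_pi (E_3pi/2 ∘ D) f = -cos x - (3/4)sin x

the image equals g(x) = -cos x - (3/4)sin x


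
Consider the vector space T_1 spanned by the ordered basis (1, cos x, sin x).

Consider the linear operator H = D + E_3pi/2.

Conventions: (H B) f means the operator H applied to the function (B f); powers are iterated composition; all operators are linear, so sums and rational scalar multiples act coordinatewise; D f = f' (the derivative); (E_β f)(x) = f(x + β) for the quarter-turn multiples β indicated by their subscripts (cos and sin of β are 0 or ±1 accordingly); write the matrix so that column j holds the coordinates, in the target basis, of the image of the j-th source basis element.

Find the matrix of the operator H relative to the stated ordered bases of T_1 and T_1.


the matrix is [[1, 0, 0]; [0, 0, 0]; [0, 0, 0]] (rows listed top to bottom)

image of 1: 1
image of cos x: 0
image of sin x: 0
each image's coordinates form column j of the matrix


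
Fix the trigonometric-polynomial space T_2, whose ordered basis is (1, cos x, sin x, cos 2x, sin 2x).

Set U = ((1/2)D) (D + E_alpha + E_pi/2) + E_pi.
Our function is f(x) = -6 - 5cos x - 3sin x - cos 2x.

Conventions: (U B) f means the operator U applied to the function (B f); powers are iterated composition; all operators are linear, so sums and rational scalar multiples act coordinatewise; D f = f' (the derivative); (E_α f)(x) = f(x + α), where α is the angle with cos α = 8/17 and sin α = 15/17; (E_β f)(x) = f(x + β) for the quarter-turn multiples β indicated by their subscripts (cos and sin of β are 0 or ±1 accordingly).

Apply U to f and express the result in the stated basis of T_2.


D f = -3cos x + 5sin x + 2sin 2x
E_alpha f = -6 - 5cos x + 3sin x + (161/289)cos 2x + (240/289)sin 2x
E_pi/2 f = -6 - 3cos x + 5sin x + cos 2x
(D + E_alpha + E_pi/2) f = -12 - 11cos x + 13sin x + (450/289)cos 2x + (818/289)sin 2x
D (D + E_alpha + E_pi/2) f = 13cos x + 11sin x + (1636/289)cos 2x - (900/289)sin 2x
((1/2)D) (D + E_alpha + E_pi/2) f = (13/2)cos x + (11/2)sin x + (818/289)cos 2x - (450/289)sin 2x
E_pi f = -6 + 5cos x + 3sin x - cos 2x
(((1/2)D) (D + E_alpha + E_pi/2) + E_pi) f = -6 + (23/2)cos x + (17/2)sin x + (529/289)cos 2x - (450/289)sin 2x

the result is g(x) = -6 + (23/2)cos x + (17/2)sin x + (529/289)cos 2x - (450/289)sin 2x


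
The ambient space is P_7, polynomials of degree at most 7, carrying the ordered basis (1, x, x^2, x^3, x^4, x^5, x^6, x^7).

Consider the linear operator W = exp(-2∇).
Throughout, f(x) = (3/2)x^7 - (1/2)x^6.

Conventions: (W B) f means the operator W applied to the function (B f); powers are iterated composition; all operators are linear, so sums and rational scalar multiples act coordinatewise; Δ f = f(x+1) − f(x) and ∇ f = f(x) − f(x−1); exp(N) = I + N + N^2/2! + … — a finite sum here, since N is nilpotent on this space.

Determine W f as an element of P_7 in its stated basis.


order-1 term: -21x^6 + 69x^5 - 120x^4 + 125x^3 - 78x^2 + 27x - 4
order-2 term: 126x^5 - 660x^4 + 1590x^3 - 2100x^2 + 1482x - 440
order-3 term: -420x^4 + 2600x^3 - 6660x^2 + 8160x - 3972
order-4 term: 840x^3 - 5160x^2 + 11400x - 8920
order-5 term: -1008x^2 + 5136x - 6960
order-6 term: 672x - 2048
order-7 term: -192
the series for exp(-2∇) f terminates at order 7
exp(-2∇) f = (3/2)x^7 - (43/2)x^6 + 195x^5 - 1200x^4 + 5155x^3 - 15006x^2 + 26877x - 22536

the result is g(x) = (3/2)x^7 - (43/2)x^6 + 195x^5 - 1200x^4 + 5155x^3 - 15006x^2 + 26877x - 22536


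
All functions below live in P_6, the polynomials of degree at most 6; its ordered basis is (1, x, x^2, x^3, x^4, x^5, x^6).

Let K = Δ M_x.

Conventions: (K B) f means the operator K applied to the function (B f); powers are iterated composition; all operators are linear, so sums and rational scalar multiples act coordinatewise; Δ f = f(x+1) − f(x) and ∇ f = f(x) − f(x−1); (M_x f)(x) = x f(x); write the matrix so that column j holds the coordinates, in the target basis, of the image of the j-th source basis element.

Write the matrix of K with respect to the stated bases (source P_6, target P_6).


the matrix is [[1, 1, 1, 1, 1, 1, 1]; [0, 2, 3, 4, 5, 6, 7]; [0, 0, 3, 6, 10, 15, 21]; [0, 0, 0, 4, 10, 20, 35]; [0, 0, 0, 0, 5, 15, 35]; [0, 0, 0, 0, 0, 6, 21]; [0, 0, 0, 0, 0, 0, 7]] (rows listed top to bottom)

image of 1: 1
image of x: 2x + 1
image of x^2: 3x^2 + 3x + 1
image of x^3: 4x^3 + 6x^2 + 4x + 1
image of x^4: 5x^4 + 10x^3 + 10x^2 + 5x + 1
image of x^5: 6x^5 + 15x^4 + 20x^3 + 15x^2 + 6x + 1
image of x^6: 7x^6 + 21x^5 + 35x^4 + 35x^3 + 21x^2 + 7x + 1
each image's coordinates form column j of the matrix


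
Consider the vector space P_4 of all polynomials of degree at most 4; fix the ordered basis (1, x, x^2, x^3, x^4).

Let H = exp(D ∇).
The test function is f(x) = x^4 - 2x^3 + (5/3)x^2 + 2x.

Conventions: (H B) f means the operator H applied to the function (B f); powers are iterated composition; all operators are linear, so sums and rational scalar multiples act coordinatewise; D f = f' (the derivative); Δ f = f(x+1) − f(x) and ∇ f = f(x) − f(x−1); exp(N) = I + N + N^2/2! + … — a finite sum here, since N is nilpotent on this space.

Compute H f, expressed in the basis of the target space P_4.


order-1 term: 12x^2 - 24x + 40/3
order-2 term: 12
the series for exp(D ∇) f terminates at order 2
exp(D ∇) f = x^4 - 2x^3 + (41/3)x^2 - 22x + 76/3

g(x) = x^4 - 2x^3 + (41/3)x^2 - 22x + 76/3


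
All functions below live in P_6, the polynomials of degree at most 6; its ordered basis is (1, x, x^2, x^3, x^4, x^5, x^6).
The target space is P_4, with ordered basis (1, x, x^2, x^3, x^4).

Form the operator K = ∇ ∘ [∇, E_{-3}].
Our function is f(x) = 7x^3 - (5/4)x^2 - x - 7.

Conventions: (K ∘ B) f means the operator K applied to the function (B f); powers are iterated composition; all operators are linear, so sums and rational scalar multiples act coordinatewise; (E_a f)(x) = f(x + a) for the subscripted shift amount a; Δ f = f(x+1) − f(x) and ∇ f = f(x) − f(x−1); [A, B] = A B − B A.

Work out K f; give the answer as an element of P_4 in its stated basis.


g(x) = 0

E_{-3} f = 7x^3 - (257/4)x^2 + (391/2)x - 817/4
∇ E_{-3} f = 21x^2 - (299/2)x + 1067/4
∇ f = 21x^2 - (47/2)x + 29/4
E_{-3} ∇ f = 21x^2 - (299/2)x + 1067/4
[∇, E_{-3}] f = 0
∇ [∇, E_{-3}] f = 0


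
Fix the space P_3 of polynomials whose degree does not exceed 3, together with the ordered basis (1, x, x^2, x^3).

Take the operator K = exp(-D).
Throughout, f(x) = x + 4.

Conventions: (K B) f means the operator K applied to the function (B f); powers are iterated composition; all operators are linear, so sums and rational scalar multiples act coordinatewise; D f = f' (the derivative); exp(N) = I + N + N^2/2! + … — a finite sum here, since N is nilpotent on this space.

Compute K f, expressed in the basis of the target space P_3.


g(x) = x + 3

order-1 term: -1
the series for exp(-D) f terminates at order 1
exp(-D) f = x + 3


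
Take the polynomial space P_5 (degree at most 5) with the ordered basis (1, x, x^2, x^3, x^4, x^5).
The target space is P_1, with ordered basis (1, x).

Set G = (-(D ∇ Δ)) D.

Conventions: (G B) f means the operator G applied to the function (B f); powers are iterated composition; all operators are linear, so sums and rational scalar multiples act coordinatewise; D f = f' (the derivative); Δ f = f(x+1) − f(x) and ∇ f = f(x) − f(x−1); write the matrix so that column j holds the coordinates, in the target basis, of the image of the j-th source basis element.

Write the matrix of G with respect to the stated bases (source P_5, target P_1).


image of 1: 0
image of x: 0
image of x^2: 0
image of x^3: 0
image of x^4: -24
image of x^5: -120x
each image's coordinates form column j of the matrix

the matrix is [[0, 0, 0, 0, -24, 0]; [0, 0, 0, 0, 0, -120]] (rows listed top to bottom)


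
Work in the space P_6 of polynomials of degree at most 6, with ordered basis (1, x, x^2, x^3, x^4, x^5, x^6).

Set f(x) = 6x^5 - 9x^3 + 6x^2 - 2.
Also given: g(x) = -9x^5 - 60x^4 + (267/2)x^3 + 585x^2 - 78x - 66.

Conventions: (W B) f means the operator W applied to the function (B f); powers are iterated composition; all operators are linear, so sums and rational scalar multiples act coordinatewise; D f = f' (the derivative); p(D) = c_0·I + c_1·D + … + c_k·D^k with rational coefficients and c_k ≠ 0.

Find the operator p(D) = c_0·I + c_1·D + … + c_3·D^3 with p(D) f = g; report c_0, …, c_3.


c_0 = -3/2, c_1 = -2, c_2 = 1, c_3 = 3/2

D^0 f = 6x^5 - 9x^3 + 6x^2 - 2
D^1 f = 30x^4 - 27x^2 + 12x
D^2 f = 120x^3 - 54x + 12
D^3 f = 360x^2 - 54
matching coefficients of g against c_0 f + c_1 Df + … from the top degree down determines the c_i
solution: c_0 = -3/2, c_1 = -2, c_2 = 1, c_3 = 3/2


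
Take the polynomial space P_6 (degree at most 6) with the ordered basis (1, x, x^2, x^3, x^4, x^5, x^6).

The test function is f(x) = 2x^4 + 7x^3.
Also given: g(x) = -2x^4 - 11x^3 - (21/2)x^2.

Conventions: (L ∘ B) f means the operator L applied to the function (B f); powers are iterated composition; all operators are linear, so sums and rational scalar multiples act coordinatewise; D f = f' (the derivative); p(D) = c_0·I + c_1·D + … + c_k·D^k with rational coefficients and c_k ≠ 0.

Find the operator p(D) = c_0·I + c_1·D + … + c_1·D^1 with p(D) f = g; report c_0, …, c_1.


p(D) = -I − (1/2)·D, i.e. c_0 = -1, c_1 = -1/2

D^0 f = 2x^4 + 7x^3
D^1 f = 8x^3 + 21x^2
matching coefficients of g against c_0 f + c_1 Df + … from the top degree down determines the c_i
solution: c_0 = -1, c_1 = -1/2


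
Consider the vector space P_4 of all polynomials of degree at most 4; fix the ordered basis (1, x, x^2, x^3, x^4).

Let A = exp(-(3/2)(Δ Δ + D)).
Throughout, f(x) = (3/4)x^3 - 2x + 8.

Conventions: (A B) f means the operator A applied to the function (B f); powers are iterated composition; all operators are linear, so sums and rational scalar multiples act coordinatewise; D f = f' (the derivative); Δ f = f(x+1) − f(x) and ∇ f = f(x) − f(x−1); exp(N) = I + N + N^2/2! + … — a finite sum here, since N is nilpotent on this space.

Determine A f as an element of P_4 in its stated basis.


order-1 term: -(27/8)x^2 - (27/4)x - 15/4
order-2 term: (81/16)x + 81/8
order-3 term: -81/32
the series for exp(-(3/2)(Δ Δ + D)) f terminates at order 3
exp(-(3/2)(Δ Δ + D)) f = (3/4)x^3 - (27/8)x^2 - (59/16)x + 379/32

the image equals g(x) = (3/4)x^3 - (27/8)x^2 - (59/16)x + 379/32


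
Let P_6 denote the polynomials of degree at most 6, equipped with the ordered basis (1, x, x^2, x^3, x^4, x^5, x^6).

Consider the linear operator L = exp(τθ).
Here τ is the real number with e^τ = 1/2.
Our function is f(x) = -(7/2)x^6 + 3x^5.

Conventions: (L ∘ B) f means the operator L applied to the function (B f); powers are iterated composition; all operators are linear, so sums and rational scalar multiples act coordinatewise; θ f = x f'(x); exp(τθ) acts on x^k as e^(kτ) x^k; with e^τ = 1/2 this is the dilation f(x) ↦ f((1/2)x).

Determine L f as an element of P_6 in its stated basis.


exp(τθ) x^k = e^(kτ) x^k; with e^τ = 1/2 this sends x^k to (1/2)^k x^k
x^5 ↦ 1/32 x^5
x^6 ↦ 1/64 x^6
applying this coordinatewise to f: exp(τθ) f = -(7/128)x^6 + (3/32)x^5

the image equals g(x) = -(7/128)x^6 + (3/32)x^5


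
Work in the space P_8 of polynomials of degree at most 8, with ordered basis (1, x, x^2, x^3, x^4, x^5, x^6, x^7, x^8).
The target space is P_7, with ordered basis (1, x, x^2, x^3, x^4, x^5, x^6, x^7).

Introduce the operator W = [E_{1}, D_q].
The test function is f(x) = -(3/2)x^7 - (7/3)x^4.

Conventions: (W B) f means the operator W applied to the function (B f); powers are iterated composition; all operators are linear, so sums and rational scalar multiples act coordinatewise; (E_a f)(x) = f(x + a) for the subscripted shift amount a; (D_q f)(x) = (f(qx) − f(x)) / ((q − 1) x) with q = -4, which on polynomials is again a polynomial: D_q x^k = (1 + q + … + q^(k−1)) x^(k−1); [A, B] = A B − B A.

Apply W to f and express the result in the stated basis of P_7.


the image equals g(x) = -(76185/2)x^5 - 67275x^4 - (201975/2)x^3 - (217715/3)x^2 - (58545/2)x - 14330/3

D_q f = -(9831/2)x^6 + 119x^3
E_{1} D_q f = -(9831/2)x^6 - 29493x^5 - (147465/2)x^4 - 98191x^3 - (146751/2)x^2 - 29136x - 9593/2
E_{1} f = -(3/2)x^7 - (21/2)x^6 - (63/2)x^5 - (329/6)x^4 - (371/6)x^3 - (91/2)x^2 - (119/6)x - 23/6
D_q E_{1} f = -(9831/2)x^6 + (17199/2)x^5 - (12915/2)x^4 + (5593/2)x^3 - (4823/6)x^2 + (273/2)x - 119/6
[E_{1}, D_q] f = -(76185/2)x^5 - 67275x^4 - (201975/2)x^3 - (217715/3)x^2 - (58545/2)x - 14330/3


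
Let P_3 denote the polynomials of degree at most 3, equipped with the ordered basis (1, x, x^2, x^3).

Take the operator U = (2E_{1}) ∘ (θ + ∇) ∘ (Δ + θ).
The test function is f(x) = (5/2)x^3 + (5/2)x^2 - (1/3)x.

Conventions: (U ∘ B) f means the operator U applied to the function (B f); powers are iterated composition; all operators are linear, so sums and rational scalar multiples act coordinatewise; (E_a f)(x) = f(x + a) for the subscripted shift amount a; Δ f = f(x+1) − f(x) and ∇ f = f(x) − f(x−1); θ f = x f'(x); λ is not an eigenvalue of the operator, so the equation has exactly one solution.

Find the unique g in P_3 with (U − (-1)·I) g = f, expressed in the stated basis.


the result is g(x) = (5/38)x^3 - (325/342)x^2 + (1928/513)x - 1607/513

write g with unknown coordinates in the stated basis and equate coefficients in (U − (-1)·I) g = f
solving from the highest basis element down gives g = (5/38)x^3 - (325/342)x^2 + (1928/513)x - 1607/513
check: U g = (45/19)x^3 + (590/171)x^2 - (2099/513)x + 1607/513
so U g − (-1)·g = (5/2)x^3 + (5/2)x^2 - (1/3)x = f ✓


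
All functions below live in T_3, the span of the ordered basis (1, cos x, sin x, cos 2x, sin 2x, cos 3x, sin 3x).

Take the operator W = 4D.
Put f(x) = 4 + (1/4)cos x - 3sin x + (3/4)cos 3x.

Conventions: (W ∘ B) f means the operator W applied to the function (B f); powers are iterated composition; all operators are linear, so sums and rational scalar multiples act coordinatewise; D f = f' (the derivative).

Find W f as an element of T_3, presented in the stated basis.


D f = -3cos x - (1/4)sin x - (9/4)sin 3x
(4D) f = -12cos x - sin x - 9sin 3x

the result is g(x) = -12cos x - sin x - 9sin 3x


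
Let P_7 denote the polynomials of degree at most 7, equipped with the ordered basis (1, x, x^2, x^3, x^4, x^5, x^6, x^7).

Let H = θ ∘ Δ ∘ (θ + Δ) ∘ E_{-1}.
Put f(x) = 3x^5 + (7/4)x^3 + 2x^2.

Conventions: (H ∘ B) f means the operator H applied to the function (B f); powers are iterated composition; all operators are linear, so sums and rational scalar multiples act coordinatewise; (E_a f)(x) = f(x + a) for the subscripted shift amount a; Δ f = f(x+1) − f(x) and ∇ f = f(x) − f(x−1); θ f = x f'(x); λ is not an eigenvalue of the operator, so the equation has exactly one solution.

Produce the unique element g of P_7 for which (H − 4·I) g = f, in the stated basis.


the result is g(x) = -(3/4)x^5 - (75/4)x^4 - (3517/16)x^3 - (31909/32)x^2 - (75629/64)x

write g with unknown coordinates in the stated basis and equate coefficients in (H − 4·I) g = f
solving from the highest basis element down gives g = -(3/4)x^5 - (75/4)x^4 - (3517/16)x^3 - (31909/32)x^2 - (75629/64)x
check: H g = -75x^4 - (1755/2)x^3 - (31893/8)x^2 - (75629/16)x
so H g − 4·g = 3x^5 + (7/4)x^3 + 2x^2 = f ✓


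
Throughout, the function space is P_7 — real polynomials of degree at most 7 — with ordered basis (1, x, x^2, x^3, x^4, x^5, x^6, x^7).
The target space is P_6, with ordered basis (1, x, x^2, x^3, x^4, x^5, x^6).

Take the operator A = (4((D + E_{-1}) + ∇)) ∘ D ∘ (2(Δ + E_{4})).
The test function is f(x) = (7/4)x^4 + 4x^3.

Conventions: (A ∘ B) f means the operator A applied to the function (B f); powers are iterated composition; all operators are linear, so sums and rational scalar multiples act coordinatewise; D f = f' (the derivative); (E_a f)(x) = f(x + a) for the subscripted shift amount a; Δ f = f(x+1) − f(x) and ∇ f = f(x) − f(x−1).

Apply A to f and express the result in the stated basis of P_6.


Δ f = 7x^3 + (45/2)x^2 + 19x + 23/4
E_{4} f = (7/4)x^4 + 32x^3 + 216x^2 + 640x + 704
(Δ + E_{4}) f = (7/4)x^4 + 39x^3 + (477/2)x^2 + 659x + 2839/4
(2(Δ + E_{4})) f = (7/2)x^4 + 78x^3 + 477x^2 + 1318x + 2839/2
D (2(Δ + E_{4})) f = 14x^3 + 234x^2 + 954x + 1318
D (D ∘ (2(Δ + E_{4}))) f = 42x^2 + 468x + 954
E_{-1} (D ∘ (2(Δ + E_{4}))) f = 14x^3 + 192x^2 + 528x + 584
(D + E_{-1}) (D ∘ (2(Δ + E_{4}))) f = 14x^3 + 234x^2 + 996x + 1538
∇ (D ∘ (2(Δ + E_{4}))) f = 42x^2 + 426x + 734
((D + E_{-1}) + ∇) (D ∘ (2(Δ + E_{4}))) f = 14x^3 + 276x^2 + 1422x + 2272
(4((D + E_{-1}) + ∇)) (D ∘ (2(Δ + E_{4}))) f = 56x^3 + 1104x^2 + 5688x + 9088

the result is g(x) = 56x^3 + 1104x^2 + 5688x + 9088


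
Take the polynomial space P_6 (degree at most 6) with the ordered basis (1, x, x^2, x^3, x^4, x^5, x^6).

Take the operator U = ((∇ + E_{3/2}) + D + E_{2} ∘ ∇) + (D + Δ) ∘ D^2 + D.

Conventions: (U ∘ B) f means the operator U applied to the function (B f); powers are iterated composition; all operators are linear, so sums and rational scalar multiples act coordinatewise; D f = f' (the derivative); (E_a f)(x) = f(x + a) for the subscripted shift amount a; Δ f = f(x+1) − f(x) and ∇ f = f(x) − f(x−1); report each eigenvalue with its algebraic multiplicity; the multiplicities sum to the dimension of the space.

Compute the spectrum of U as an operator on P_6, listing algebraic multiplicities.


λ = 1 (multiplicity 7)

image of 1: 1
image of x: x + 11/2
image of x^2: x^2 + 11x + 17/4
image of x^3: x^3 + (33/2)x^2 + (51/4)x + 187/8
image of x^4: x^4 + 22x^3 + (51/2)x^2 + (187/2)x + 497/16
image of x^5: x^5 + (55/2)x^4 + (85/2)x^3 + (935/4)x^2 + (2485/16)x + 1907/32
image of x^6: x^6 + 33x^5 + (255/4)x^4 + (935/2)x^3 + (7455/16)x^2 + (5721/16)x + 6617/64
the matrix is upper triangular; its diagonal is (1, 1, 1, 1, 1, 1, 1)
for a triangular matrix the eigenvalues are the diagonal entries, with algebraic multiplicity their repetition count


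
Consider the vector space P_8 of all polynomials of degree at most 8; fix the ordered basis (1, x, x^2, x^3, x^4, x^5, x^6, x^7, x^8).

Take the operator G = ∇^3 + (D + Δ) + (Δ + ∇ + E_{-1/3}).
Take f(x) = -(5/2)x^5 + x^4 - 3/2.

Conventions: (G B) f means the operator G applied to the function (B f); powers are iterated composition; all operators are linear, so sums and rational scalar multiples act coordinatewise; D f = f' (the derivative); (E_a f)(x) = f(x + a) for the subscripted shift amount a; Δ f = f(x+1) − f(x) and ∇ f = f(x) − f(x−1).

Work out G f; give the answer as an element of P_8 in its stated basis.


g(x) = -(5/2)x^5 - (269/6)x^4 - (118/9)x^3 - (5870/27)x^2 + (38329/81)x - 203623/486

∇ f = -(25/2)x^4 + 29x^3 - 31x^2 + (33/2)x - 7/2
∇ ∇ f = -50x^3 + 162x^2 - 199x + 89
∇ ∇ ∇ f = -150x^2 + 474x - 411
D f = -(25/2)x^4 + 4x^3
Δ f = -(25/2)x^4 - 21x^3 - 19x^2 - (17/2)x - 3/2
(D + Δ) f = -25x^4 - 17x^3 - 19x^2 - (17/2)x - 3/2
Δ f = -(25/2)x^4 - 21x^3 - 19x^2 - (17/2)x - 3/2
∇ f = -(25/2)x^4 + 29x^3 - 31x^2 + (33/2)x - 7/2
E_{-1/3} f = -(5/2)x^5 + (31/6)x^4 - (37/9)x^3 + (43/27)x^2 - (49/162)x - 359/243
(Δ + ∇ + E_{-1/3}) f = -(5/2)x^5 - (119/6)x^4 + (35/9)x^3 - (1307/27)x^2 + (1247/162)x - 1574/243
(∇^3 + (D + Δ) + (Δ + ∇ + E_{-1/3})) f = -(5/2)x^5 - (269/6)x^4 - (118/9)x^3 - (5870/27)x^2 + (38329/81)x - 203623/486


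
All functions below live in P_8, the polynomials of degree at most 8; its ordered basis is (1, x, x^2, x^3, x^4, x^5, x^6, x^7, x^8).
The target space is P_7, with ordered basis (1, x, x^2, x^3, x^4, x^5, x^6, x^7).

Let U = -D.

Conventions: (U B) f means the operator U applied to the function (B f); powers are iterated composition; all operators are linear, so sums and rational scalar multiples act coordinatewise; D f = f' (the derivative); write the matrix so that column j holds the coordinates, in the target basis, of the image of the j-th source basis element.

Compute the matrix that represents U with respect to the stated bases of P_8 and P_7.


image of 1: 0
image of x: -1
image of x^2: -2x
image of x^3: -3x^2
image of x^4: -4x^3
image of x^5: -5x^4
image of x^6: -6x^5
image of x^7: -7x^6
image of x^8: -8x^7
each image's coordinates form column j of the matrix

the matrix is [[0, -1, 0, 0, 0, 0, 0, 0, 0]; [0, 0, -2, 0, 0, 0, 0, 0, 0]; [0, 0, 0, -3, 0, 0, 0, 0, 0]; [0, 0, 0, 0, -4, 0, 0, 0, 0]; [0, 0, 0, 0, 0, -5, 0, 0, 0]; [0, 0, 0, 0, 0, 0, -6, 0, 0]; [0, 0, 0, 0, 0, 0, 0, -7, 0]; [0, 0, 0, 0, 0, 0, 0, 0, -8]] (rows listed top to bottom)


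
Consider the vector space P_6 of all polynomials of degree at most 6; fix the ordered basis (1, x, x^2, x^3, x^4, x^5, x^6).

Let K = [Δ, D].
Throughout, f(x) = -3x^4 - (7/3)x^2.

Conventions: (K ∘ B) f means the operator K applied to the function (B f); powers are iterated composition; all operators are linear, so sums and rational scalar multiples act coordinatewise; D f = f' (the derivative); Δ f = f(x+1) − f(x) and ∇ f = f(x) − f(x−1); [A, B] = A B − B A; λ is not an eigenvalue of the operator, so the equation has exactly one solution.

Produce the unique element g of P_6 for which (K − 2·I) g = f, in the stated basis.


write g with unknown coordinates in the stated basis and equate coefficients in (K − 2·I) g = f
solving from the highest basis element down gives g = (3/2)x^4 + (7/6)x^2
check: K g = 0
so K g − 2·g = -3x^4 - (7/3)x^2 = f ✓

g(x) = (3/2)x^4 + (7/6)x^2


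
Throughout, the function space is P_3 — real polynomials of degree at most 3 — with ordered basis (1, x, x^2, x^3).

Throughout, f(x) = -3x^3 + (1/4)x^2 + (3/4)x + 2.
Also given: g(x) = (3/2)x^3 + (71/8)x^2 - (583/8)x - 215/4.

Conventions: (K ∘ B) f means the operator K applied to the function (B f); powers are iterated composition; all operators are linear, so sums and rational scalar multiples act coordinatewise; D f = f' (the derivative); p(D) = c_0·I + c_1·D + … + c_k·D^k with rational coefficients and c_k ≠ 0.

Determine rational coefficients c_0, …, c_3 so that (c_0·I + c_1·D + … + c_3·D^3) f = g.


c_0 = -1/2, c_1 = -1, c_2 = 4, c_3 = 3

D^0 f = -3x^3 + (1/4)x^2 + (3/4)x + 2
D^1 f = -9x^2 + (1/2)x + 3/4
D^2 f = -18x + 1/2
D^3 f = -18
matching coefficients of g against c_0 f + c_1 Df + … from the top degree down determines the c_i
solution: c_0 = -1/2, c_1 = -1, c_2 = 4, c_3 = 3


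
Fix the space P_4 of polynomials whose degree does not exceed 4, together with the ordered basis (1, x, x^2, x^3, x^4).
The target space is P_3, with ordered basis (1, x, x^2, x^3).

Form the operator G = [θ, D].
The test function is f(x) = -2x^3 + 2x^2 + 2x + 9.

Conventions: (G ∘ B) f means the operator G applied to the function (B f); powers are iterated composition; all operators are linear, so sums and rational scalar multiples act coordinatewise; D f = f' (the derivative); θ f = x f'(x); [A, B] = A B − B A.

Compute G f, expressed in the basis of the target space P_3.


D f = -6x^2 + 4x + 2
θ D f = -12x^2 + 4x
θ f = -6x^3 + 4x^2 + 2x
D θ f = -18x^2 + 8x + 2
[θ, D] f = 6x^2 - 4x - 2

g(x) = 6x^2 - 4x - 2


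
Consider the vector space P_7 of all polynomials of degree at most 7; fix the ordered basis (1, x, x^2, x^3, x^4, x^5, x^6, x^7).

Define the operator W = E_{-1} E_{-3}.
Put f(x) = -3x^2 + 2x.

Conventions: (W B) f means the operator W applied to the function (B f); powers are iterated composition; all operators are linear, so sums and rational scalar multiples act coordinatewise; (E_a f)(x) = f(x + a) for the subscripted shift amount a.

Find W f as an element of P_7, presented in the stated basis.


g(x) = -3x^2 + 26x - 56

E_{-3} f = -3x^2 + 20x - 33
E_{-1} E_{-3} f = -3x^2 + 26x - 56


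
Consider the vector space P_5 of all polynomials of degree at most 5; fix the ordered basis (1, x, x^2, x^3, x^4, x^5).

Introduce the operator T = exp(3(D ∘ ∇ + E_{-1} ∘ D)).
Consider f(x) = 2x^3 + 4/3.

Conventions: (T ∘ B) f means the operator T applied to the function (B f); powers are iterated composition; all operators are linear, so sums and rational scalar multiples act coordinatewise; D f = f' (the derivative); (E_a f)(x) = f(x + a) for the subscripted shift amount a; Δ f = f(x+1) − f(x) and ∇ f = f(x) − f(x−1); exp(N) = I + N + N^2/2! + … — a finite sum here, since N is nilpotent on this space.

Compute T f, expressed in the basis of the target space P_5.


order-1 term: 18x^2
order-2 term: 54x
order-3 term: 54
the series for exp(3(D ∘ ∇ + E_{-1} ∘ D)) f terminates at order 3
exp(3(D ∘ ∇ + E_{-1} ∘ D)) f = 2x^3 + 18x^2 + 54x + 166/3

the image equals g(x) = 2x^3 + 18x^2 + 54x + 166/3


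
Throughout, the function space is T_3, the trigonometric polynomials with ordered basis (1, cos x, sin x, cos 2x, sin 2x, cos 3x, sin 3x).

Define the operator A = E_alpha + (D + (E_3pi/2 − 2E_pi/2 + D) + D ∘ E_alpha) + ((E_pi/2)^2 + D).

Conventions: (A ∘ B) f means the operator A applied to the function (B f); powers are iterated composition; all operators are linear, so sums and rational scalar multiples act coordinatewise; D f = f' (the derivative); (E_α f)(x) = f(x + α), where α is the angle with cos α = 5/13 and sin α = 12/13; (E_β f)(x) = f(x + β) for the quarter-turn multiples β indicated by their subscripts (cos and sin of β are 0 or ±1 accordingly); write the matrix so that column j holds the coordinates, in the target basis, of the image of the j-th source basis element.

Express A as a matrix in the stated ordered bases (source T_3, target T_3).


image of 1: 1
image of cos x: -(20/13)cos x - (17/13)sin x
image of sin x: (17/13)cos x - (20/13)sin x
image of cos 2x: -(21/169)cos 2x - (896/169)sin 2x
image of sin 2x: (896/169)cos 2x - (21/169)sin 2x
image of cos 3x: -(1748/2197)cos 3x - (19431/2197)sin 3x
image of sin 3x: (19431/2197)cos 3x - (1748/2197)sin 3x
each image's coordinates form column j of the matrix

the matrix is [[1, 0, 0, 0, 0, 0, 0]; [0, -20/13, 17/13, 0, 0, 0, 0]; [0, -17/13, -20/13, 0, 0, 0, 0]; [0, 0, 0, -21/169, 896/169, 0, 0]; [0, 0, 0, -896/169, -21/169, 0, 0]; [0, 0, 0, 0, 0, -1748/2197, 19431/2197]; [0, 0, 0, 0, 0, -19431/2197, -1748/2197]] (rows listed top to bottom)
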